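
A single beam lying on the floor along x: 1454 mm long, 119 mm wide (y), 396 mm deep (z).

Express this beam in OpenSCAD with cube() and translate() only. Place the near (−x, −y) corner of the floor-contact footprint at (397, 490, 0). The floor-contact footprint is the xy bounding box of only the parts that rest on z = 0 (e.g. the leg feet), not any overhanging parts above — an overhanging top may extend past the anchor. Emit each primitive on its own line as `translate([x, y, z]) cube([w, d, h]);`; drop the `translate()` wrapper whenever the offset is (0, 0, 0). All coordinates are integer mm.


translate([397, 490, 0]) cube([1454, 119, 396]);


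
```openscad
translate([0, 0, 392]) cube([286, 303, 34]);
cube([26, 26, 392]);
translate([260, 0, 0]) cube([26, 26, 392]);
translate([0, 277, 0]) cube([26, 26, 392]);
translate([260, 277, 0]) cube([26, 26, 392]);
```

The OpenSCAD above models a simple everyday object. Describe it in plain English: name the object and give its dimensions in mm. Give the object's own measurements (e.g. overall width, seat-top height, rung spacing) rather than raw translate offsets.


A four-legged stool. The seat is a 286×303×34 mm slab whose top surface is at z = 426 mm; four square legs, each 26×26 mm in cross-section, run from the floor (z = 0) to the underside of the seat, each flush with a corner of the seat.


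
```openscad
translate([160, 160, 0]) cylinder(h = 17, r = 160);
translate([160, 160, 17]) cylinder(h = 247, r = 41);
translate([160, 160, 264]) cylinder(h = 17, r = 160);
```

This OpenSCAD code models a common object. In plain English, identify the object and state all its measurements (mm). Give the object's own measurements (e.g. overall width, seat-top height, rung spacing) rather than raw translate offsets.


A spool: two coaxial disc flanges of radius 160 mm and thickness 17 mm, joined by a core cylinder of radius 41 mm and height 247 mm. The lower flange rests on z = 0 and the three cylinders share a vertical axis.


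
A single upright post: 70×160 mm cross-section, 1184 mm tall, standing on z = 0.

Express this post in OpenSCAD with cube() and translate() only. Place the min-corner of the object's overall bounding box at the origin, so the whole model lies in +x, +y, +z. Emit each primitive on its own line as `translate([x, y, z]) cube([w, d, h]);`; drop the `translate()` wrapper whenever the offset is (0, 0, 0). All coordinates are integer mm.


cube([70, 160, 1184]);


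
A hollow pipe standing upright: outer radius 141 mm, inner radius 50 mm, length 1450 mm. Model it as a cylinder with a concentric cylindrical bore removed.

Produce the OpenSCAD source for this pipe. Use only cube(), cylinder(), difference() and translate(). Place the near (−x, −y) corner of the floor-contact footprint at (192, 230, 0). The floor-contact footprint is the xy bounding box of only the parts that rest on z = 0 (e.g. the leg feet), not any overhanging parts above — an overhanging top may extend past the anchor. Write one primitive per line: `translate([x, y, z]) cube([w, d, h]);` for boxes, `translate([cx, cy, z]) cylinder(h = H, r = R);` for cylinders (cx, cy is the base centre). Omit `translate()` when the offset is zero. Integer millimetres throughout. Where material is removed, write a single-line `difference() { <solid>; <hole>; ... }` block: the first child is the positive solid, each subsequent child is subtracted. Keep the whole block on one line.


difference() { translate([333, 371, 0]) cylinder(h = 1450, r = 141); translate([333, 371, 0]) cylinder(h = 1450, r = 50); }


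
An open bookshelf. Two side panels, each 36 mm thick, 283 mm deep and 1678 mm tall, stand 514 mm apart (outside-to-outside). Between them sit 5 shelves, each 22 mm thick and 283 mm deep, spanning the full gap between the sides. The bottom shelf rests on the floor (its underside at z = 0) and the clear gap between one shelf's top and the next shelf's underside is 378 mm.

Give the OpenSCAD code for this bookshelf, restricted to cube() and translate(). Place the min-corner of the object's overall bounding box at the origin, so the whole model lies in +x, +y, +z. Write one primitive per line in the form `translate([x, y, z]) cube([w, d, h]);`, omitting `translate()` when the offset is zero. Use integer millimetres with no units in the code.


cube([36, 283, 1678]);
translate([478, 0, 0]) cube([36, 283, 1678]);
translate([36, 0, 0]) cube([442, 283, 22]);
translate([36, 0, 400]) cube([442, 283, 22]);
translate([36, 0, 800]) cube([442, 283, 22]);
translate([36, 0, 1200]) cube([442, 283, 22]);
translate([36, 0, 1600]) cube([442, 283, 22]);


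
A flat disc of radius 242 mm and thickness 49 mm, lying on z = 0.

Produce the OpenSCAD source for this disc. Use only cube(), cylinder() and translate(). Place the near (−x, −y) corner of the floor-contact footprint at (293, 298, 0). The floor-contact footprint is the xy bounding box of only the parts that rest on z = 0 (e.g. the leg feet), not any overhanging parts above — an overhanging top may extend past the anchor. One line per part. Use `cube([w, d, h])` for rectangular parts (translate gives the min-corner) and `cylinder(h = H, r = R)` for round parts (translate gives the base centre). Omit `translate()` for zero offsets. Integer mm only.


translate([535, 540, 0]) cylinder(h = 49, r = 242);


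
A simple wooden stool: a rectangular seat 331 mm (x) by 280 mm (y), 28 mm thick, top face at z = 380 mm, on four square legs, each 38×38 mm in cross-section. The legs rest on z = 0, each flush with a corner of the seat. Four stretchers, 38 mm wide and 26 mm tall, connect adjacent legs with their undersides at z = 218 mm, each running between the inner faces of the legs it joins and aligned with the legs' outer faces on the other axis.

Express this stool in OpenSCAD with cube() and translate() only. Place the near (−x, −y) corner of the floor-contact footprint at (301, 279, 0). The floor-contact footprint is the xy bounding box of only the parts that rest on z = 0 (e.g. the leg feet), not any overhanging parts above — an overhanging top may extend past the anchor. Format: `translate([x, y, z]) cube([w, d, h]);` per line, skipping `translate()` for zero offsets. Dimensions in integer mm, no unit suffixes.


translate([301, 279, 352]) cube([331, 280, 28]);
translate([301, 279, 0]) cube([38, 38, 352]);
translate([594, 279, 0]) cube([38, 38, 352]);
translate([301, 521, 0]) cube([38, 38, 352]);
translate([594, 521, 0]) cube([38, 38, 352]);
translate([339, 279, 218]) cube([255, 38, 26]);
translate([339, 521, 218]) cube([255, 38, 26]);
translate([301, 317, 218]) cube([38, 204, 26]);
translate([594, 317, 218]) cube([38, 204, 26]);


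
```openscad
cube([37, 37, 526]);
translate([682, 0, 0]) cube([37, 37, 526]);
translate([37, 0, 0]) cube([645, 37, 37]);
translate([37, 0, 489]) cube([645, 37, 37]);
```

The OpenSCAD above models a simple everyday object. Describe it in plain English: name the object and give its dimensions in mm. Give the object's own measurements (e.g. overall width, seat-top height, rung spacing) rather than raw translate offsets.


A rectangular picture frame lying in the x–z plane (depth along y). The opening is 645 mm wide (x) by 452 mm tall (z), surrounded by a border 37 mm wide on all four sides. The frame is 37 mm deep and is made of two full-height vertical stiles with two horizontal rails fitted between them.


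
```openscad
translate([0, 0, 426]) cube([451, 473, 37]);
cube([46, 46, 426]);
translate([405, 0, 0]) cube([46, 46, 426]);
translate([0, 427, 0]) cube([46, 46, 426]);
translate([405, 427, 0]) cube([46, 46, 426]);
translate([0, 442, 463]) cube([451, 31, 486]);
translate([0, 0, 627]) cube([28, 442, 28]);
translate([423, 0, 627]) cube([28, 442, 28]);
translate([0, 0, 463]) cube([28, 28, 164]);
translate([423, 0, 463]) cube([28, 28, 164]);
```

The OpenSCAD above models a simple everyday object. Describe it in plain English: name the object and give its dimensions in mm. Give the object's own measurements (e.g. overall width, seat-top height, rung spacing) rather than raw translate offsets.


A chair. The seat is a 451×473×37 mm slab with its top at z = 463 mm, on four 46×46 mm corner legs (flush with the seat edges, standing on z = 0). A flat backrest 31 mm thick, 486 mm tall, spans the full seat width and rises from the seat top along its +y edge, rear face flush with the rear of the seat. Two armrests of 28×28 mm section run along each side from the seat's front edge to the front of the backrest, top faces 192 mm above the seat top and outer faces flush with the seat's x-edges; a 28×28 mm post under the front of each armrest stands on the seat at the front corner.


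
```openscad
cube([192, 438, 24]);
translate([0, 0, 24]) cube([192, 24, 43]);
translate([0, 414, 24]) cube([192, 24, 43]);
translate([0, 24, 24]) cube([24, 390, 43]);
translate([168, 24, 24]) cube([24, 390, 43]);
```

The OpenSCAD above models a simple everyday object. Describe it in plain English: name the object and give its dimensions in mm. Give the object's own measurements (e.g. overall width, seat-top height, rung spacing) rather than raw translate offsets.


An open-topped rectangular box: outside dimensions 192×438×67 mm, with a uniform wall and base thickness of 24 mm. The base is a full 192×438 slab on the floor; four walls sit on top of the base. The front and back walls (the −y and +y sides) span the full width; the two side walls fit between them.


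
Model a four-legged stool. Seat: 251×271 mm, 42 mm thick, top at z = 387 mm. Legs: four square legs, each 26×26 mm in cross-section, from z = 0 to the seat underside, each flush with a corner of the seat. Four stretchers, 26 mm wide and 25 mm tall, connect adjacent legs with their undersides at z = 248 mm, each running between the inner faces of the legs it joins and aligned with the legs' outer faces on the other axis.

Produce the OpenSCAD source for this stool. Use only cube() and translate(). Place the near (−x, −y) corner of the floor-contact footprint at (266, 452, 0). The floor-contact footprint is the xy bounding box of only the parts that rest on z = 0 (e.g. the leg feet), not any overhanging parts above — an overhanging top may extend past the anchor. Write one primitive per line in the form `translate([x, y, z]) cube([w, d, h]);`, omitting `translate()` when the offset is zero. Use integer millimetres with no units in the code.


translate([266, 452, 345]) cube([251, 271, 42]);
translate([266, 452, 0]) cube([26, 26, 345]);
translate([491, 452, 0]) cube([26, 26, 345]);
translate([266, 697, 0]) cube([26, 26, 345]);
translate([491, 697, 0]) cube([26, 26, 345]);
translate([292, 452, 248]) cube([199, 26, 25]);
translate([292, 697, 248]) cube([199, 26, 25]);
translate([266, 478, 248]) cube([26, 219, 25]);
translate([491, 478, 248]) cube([26, 219, 25]);


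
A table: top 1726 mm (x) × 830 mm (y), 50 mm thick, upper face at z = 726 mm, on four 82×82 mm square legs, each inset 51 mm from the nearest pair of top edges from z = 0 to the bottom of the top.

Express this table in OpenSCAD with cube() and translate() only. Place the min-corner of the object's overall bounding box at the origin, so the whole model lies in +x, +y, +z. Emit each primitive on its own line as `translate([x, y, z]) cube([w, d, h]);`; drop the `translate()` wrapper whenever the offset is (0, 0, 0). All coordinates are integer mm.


// leg_h = 726 - 50 = 676
translate([0, 0, 676]) cube([1726, 830, 50]);
translate([51, 51, 0]) cube([82, 82, 676]);
translate([1593, 51, 0]) cube([82, 82, 676]);
translate([51, 697, 0]) cube([82, 82, 676]);
translate([1593, 697, 0]) cube([82, 82, 676]);


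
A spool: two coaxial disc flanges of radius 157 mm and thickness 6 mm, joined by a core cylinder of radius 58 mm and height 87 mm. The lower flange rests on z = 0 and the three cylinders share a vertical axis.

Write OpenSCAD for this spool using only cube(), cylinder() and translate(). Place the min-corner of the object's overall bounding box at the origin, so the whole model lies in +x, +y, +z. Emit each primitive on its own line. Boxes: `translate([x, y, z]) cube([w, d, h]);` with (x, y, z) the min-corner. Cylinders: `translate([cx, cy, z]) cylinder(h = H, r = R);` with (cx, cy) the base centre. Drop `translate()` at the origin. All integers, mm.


translate([157, 157, 0]) cylinder(h = 6, r = 157);
translate([157, 157, 6]) cylinder(h = 87, r = 58);
translate([157, 157, 93]) cylinder(h = 6, r = 157);


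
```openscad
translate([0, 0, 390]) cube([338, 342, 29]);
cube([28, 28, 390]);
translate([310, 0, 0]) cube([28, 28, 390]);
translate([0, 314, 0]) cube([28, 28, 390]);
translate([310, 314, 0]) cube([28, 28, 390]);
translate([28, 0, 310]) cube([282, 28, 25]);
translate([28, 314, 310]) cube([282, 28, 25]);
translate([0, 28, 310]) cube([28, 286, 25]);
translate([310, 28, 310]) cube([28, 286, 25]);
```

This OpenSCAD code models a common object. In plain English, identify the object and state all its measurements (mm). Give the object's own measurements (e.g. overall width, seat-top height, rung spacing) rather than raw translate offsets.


A simple wooden stool: a rectangular seat 338 mm (x) by 342 mm (y), 29 mm thick, top face at z = 419 mm, on four square legs, each 28×28 mm in cross-section. The legs rest on z = 0, each flush with a corner of the seat. Four stretchers, 28 mm wide and 25 mm tall, connect adjacent legs with their undersides at z = 310 mm, each running between the inner faces of the legs it joins and aligned with the legs' outer faces on the other axis.


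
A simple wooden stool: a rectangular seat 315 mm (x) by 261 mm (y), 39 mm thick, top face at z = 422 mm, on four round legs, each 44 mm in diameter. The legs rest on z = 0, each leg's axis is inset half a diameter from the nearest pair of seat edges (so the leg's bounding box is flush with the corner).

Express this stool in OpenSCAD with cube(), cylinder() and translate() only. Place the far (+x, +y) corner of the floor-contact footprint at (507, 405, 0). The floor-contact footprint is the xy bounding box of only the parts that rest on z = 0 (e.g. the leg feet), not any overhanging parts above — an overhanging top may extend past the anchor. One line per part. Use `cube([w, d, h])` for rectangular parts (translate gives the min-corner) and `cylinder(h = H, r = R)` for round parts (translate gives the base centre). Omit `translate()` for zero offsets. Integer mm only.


translate([192, 144, 383]) cube([315, 261, 39]);
translate([214, 166, 0]) cylinder(h = 383, r = 22);
translate([485, 166, 0]) cylinder(h = 383, r = 22);
translate([214, 383, 0]) cylinder(h = 383, r = 22);
translate([485, 383, 0]) cylinder(h = 383, r = 22);


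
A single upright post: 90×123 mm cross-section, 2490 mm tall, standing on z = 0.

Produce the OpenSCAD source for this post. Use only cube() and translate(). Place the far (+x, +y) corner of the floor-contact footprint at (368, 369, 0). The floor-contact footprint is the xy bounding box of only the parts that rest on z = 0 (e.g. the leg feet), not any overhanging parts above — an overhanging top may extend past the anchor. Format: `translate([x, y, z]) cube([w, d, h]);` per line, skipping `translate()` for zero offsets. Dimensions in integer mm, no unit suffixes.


translate([278, 246, 0]) cube([90, 123, 2490]);


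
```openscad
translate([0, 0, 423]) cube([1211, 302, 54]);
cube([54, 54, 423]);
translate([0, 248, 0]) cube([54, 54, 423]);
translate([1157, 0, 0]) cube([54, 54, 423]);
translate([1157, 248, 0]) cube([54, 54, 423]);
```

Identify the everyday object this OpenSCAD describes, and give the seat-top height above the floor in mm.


A bench. The seat-top height is 477 mm.

A long slab on four corner posts — a bench. The slab sits at z = 423 with thickness 54, so the top is 423 + 54 = 477 mm.


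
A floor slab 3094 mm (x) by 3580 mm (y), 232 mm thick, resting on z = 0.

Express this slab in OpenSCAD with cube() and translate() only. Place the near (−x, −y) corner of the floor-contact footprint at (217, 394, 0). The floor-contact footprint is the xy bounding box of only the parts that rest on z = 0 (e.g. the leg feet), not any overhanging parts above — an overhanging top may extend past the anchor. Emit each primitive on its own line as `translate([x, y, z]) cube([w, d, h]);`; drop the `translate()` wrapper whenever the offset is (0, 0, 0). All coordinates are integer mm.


translate([217, 394, 0]) cube([3094, 3580, 232]);


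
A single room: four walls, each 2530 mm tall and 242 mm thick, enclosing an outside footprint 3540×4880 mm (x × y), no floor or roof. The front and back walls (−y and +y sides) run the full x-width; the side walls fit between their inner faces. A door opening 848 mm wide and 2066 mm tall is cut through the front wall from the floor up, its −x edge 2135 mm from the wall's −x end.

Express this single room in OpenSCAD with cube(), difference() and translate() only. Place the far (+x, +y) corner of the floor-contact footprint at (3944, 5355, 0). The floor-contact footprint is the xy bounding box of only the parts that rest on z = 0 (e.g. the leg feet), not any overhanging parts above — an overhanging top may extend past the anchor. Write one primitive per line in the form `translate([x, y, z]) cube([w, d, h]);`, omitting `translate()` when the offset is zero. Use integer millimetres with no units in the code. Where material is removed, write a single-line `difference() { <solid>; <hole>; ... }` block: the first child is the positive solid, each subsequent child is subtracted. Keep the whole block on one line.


difference() { translate([404, 475, 0]) cube([3540, 242, 2530]); translate([2539, 475, 0]) cube([848, 242, 2066]); }
translate([404, 5113, 0]) cube([3540, 242, 2530]);
translate([404, 717, 0]) cube([242, 4396, 2530]);
translate([3702, 717, 0]) cube([242, 4396, 2530]);


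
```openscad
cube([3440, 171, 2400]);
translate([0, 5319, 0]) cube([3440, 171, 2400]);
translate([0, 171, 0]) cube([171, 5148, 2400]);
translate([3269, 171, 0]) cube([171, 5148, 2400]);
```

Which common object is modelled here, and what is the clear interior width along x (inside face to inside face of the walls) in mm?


A house (or room) frame. The interior width is 3098 mm.

Four 2400 mm walls enclosing a rectangle with no floor or roof — a room or house frame. Outside width is 3440 mm and wall thickness is 171 mm, so the interior width is 3440 − 2 × 171 = 3098 mm.


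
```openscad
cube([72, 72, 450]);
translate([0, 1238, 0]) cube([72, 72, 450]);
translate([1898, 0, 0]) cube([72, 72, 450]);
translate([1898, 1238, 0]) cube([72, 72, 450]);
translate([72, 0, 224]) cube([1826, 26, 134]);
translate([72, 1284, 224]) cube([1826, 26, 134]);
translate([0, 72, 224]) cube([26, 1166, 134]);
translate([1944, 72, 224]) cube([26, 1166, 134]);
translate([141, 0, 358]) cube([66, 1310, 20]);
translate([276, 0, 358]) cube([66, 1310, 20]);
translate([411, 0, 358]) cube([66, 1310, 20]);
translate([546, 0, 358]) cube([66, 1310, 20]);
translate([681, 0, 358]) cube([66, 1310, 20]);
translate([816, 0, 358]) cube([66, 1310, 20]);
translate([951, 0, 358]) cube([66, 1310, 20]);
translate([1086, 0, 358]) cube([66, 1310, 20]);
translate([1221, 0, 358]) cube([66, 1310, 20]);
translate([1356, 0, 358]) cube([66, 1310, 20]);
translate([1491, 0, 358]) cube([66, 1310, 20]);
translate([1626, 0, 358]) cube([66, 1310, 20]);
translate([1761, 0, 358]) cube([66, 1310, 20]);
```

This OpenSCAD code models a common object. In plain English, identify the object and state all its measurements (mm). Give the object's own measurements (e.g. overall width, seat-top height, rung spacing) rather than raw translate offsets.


A bed frame 1970 mm long (x) by 1310 mm wide (y). Four 72×72 mm corner posts, 450 mm tall, at the corners of the footprint. Four rails of 26 mm thickness and 134 mm height run between adjacent posts with their undersides at z = 224 mm, their outer faces flush with the outside of the frame (the two x-running rails run between the posts' inner faces; the two y-running rails run between the posts' inner faces). 13 slats, each 66 mm wide (x) and 20 mm thick, lie across the top of the two x-running rails, running the full 1310 mm width of the frame in y; along x they sit between the end posts with a 69 mm gap after the −x posts and between neighbouring slats, leaving 71 mm before the +x posts.


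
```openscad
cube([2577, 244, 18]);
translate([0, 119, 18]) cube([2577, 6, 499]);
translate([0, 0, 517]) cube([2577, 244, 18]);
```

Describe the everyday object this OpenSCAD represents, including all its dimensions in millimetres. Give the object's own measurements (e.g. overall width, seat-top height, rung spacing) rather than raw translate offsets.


An I-beam lying along x, 2577 mm long. Overall section height 535 mm. Two flanges 244 mm wide (y) and 18 mm thick, one on the floor and one at the top; a web 6 mm thick runs between them, centred on the flange width.


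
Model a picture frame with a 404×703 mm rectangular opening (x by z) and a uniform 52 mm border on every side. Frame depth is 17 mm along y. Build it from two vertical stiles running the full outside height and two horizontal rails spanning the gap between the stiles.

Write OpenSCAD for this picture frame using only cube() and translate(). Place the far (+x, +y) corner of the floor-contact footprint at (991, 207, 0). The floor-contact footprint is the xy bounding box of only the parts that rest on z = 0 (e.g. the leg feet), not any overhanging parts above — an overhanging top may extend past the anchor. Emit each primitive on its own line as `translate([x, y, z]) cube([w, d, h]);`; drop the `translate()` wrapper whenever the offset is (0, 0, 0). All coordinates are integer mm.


translate([483, 190, 0]) cube([52, 17, 807]);
translate([939, 190, 0]) cube([52, 17, 807]);
translate([535, 190, 0]) cube([404, 17, 52]);
translate([535, 190, 755]) cube([404, 17, 52]);


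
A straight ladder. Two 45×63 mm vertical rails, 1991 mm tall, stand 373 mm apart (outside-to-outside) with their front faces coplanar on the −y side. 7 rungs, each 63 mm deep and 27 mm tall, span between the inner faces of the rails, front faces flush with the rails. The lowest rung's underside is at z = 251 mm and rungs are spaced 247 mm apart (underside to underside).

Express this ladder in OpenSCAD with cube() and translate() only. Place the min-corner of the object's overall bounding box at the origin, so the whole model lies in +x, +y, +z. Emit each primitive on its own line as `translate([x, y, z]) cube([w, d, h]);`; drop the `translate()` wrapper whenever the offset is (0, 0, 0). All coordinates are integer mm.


// rung span = 373 - 2*45 = 283
// rung[k] z = 251 + k*247
cube([45, 63, 1991]);
translate([328, 0, 0]) cube([45, 63, 1991]);
translate([45, 0, 251]) cube([283, 63, 27]);
translate([45, 0, 498]) cube([283, 63, 27]);
translate([45, 0, 745]) cube([283, 63, 27]);
translate([45, 0, 992]) cube([283, 63, 27]);
translate([45, 0, 1239]) cube([283, 63, 27]);
translate([45, 0, 1486]) cube([283, 63, 27]);
translate([45, 0, 1733]) cube([283, 63, 27]);


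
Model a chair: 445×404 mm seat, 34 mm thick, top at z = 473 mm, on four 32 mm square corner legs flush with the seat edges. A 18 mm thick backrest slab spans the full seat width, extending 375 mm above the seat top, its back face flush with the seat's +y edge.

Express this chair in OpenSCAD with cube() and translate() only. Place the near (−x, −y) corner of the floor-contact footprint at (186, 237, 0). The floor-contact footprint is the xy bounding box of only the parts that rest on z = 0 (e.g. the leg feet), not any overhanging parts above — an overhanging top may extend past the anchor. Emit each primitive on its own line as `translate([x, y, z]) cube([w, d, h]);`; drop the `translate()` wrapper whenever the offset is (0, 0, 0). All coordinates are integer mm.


translate([186, 237, 439]) cube([445, 404, 34]);
translate([186, 237, 0]) cube([32, 32, 439]);
translate([599, 237, 0]) cube([32, 32, 439]);
translate([186, 609, 0]) cube([32, 32, 439]);
translate([599, 609, 0]) cube([32, 32, 439]);
translate([186, 623, 473]) cube([445, 18, 375]);


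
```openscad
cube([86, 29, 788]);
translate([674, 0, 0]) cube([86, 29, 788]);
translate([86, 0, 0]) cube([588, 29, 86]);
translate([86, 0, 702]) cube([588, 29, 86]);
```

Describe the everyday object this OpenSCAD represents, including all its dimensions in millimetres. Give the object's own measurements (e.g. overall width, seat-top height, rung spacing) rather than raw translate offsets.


A rectangular picture frame lying in the x–z plane (depth along y). The opening is 588 mm wide (x) by 616 mm tall (z), surrounded by a border 86 mm wide on all four sides. The frame is 29 mm deep and is made of two full-height vertical stiles with two horizontal rails fitted between them.


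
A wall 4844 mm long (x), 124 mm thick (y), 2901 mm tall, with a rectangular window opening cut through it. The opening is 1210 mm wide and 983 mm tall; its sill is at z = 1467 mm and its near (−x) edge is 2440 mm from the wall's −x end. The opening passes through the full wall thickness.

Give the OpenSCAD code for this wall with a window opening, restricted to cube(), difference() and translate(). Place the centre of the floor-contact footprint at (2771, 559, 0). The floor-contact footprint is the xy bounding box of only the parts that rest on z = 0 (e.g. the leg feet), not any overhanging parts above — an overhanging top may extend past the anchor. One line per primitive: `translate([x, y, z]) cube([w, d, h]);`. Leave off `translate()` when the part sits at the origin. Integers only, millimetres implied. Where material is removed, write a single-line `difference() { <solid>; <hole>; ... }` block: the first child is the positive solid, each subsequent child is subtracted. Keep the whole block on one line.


difference() { translate([349, 497, 0]) cube([4844, 124, 2901]); translate([2789, 497, 1467]) cube([1210, 124, 983]); }


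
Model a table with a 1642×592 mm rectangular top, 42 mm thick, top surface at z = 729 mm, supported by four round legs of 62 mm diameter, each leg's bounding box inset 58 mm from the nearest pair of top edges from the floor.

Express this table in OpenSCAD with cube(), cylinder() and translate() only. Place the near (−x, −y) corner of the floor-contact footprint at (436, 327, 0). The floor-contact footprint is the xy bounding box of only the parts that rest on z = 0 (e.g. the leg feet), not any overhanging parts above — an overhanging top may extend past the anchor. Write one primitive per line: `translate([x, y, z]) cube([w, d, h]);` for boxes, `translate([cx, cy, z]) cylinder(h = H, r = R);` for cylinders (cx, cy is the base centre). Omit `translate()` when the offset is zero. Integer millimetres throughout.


// leg_h = 729 - 42 = 687
translate([378, 269, 687]) cube([1642, 592, 42]);
translate([467, 358, 0]) cylinder(h = 687, r = 31);
translate([1931, 358, 0]) cylinder(h = 687, r = 31);
translate([467, 772, 0]) cylinder(h = 687, r = 31);
translate([1931, 772, 0]) cylinder(h = 687, r = 31);


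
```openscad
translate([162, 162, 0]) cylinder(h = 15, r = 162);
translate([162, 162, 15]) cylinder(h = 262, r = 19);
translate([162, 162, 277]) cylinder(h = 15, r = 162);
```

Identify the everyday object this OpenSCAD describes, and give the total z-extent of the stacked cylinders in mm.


A spool. The overall height is 292 mm.

Three coaxial cylinders, large–small–large — a spool. Two 15 mm flanges and a 262 mm core give 15 + 262 + 15 = 292 mm.


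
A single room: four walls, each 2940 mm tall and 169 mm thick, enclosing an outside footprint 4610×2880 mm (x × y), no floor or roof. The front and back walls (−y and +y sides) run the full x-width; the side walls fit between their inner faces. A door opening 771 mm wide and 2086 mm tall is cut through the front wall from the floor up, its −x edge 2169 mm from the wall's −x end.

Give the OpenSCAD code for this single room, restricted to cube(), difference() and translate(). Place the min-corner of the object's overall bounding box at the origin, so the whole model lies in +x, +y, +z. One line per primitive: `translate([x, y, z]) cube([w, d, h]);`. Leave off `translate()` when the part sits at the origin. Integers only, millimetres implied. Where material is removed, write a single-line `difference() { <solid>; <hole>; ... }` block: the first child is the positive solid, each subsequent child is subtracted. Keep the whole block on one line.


difference() { cube([4610, 169, 2940]); translate([2169, 0, 0]) cube([771, 169, 2086]); }
translate([0, 2711, 0]) cube([4610, 169, 2940]);
translate([0, 169, 0]) cube([169, 2542, 2940]);
translate([4441, 169, 0]) cube([169, 2542, 2940]);


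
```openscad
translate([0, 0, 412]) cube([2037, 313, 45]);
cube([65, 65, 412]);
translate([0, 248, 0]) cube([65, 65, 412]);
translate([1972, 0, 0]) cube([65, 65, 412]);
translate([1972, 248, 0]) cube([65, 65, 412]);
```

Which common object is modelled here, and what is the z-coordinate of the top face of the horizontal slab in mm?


A bench. The seat-top height is 457 mm.

A long slab on four corner posts — a bench. The slab sits at z = 412 with thickness 45, so the top is 412 + 45 = 457 mm.


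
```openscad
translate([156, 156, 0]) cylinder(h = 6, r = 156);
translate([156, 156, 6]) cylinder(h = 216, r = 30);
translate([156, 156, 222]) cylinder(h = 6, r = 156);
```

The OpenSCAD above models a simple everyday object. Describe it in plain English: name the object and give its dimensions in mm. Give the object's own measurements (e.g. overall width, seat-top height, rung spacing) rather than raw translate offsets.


A spool: two coaxial disc flanges of radius 156 mm and thickness 6 mm, joined by a core cylinder of radius 30 mm and height 216 mm. The lower flange rests on z = 0 and the three cylinders share a vertical axis.


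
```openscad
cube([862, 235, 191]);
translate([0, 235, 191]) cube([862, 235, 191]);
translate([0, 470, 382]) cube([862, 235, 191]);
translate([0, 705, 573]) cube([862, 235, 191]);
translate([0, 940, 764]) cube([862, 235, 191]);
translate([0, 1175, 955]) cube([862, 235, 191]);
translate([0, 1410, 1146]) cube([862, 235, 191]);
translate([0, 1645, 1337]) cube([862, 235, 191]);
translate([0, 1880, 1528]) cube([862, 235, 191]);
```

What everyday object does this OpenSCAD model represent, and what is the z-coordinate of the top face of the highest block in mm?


A staircase. The total rise is 1719 mm.

9 identical blocks, each offset up and back from the previous — a staircase. Each step is 191 mm tall and there are 9 of them, so the total rise is 9 × 191 = 1719 mm.


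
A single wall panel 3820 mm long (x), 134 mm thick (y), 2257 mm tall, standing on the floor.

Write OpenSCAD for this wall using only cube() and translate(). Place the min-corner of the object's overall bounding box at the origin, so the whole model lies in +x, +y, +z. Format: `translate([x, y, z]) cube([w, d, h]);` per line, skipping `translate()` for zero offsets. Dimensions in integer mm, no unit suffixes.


cube([3820, 134, 2257]);


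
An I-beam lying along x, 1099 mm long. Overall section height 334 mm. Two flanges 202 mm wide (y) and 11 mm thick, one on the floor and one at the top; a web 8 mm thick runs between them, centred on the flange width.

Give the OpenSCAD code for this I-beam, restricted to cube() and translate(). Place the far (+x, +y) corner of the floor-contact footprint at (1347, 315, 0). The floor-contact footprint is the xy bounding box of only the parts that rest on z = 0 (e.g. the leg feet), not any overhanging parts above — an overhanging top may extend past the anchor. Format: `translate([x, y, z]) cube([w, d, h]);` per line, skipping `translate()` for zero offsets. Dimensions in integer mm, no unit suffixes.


translate([248, 113, 0]) cube([1099, 202, 11]);
translate([248, 210, 11]) cube([1099, 8, 312]);
translate([248, 113, 323]) cube([1099, 202, 11]);


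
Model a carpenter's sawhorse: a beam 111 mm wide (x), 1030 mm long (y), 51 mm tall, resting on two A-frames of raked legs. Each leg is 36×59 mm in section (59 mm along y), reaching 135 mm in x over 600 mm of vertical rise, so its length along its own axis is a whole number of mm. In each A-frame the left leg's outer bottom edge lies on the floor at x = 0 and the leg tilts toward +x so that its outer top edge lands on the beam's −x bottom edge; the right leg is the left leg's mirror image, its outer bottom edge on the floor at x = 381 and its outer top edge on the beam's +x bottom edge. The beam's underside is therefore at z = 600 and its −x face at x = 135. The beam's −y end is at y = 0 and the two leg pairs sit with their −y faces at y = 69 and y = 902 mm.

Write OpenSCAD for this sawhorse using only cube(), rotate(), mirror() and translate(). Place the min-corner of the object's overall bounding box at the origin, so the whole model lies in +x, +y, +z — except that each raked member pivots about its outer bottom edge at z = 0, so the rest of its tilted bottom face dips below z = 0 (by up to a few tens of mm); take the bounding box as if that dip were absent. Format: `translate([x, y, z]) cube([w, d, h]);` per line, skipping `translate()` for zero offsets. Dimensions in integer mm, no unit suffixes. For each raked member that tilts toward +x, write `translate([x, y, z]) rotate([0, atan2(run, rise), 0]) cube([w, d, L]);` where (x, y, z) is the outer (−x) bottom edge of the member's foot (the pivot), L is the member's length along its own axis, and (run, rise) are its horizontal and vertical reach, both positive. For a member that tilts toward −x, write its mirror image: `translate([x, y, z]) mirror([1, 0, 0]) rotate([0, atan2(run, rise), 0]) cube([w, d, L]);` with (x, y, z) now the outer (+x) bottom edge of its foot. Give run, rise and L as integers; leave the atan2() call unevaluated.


translate([135, 0, 600]) cube([111, 1030, 51]);
translate([0, 69, 0]) rotate([0, atan2(135, 600), 0]) cube([36, 59, 615]);
translate([381, 69, 0]) mirror([1, 0, 0]) rotate([0, atan2(135, 600), 0]) cube([36, 59, 615]);
translate([0, 902, 0]) rotate([0, atan2(135, 600), 0]) cube([36, 59, 615]);
translate([381, 902, 0]) mirror([1, 0, 0]) rotate([0, atan2(135, 600), 0]) cube([36, 59, 615]);


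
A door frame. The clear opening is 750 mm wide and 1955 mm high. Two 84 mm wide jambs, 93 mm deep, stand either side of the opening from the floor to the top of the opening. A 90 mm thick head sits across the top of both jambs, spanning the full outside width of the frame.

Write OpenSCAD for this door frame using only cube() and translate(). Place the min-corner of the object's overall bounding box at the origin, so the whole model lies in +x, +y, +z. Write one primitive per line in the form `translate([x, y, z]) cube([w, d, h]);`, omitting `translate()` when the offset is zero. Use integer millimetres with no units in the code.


cube([84, 93, 1955]);
translate([834, 0, 0]) cube([84, 93, 1955]);
translate([0, 0, 1955]) cube([918, 93, 90]);


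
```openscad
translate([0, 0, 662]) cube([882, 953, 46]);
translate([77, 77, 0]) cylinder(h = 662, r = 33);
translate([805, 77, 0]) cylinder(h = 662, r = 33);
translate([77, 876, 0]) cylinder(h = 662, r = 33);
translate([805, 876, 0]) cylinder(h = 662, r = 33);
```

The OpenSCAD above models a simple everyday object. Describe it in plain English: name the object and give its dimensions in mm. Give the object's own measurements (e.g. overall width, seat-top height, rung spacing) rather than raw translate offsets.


A table: top 882 mm (x) × 953 mm (y), 46 mm thick, upper face at z = 708 mm, on four round legs of 66 mm diameter, each leg's bounding box inset 44 mm from the nearest pair of top edges from z = 0 to the bottom of the top.


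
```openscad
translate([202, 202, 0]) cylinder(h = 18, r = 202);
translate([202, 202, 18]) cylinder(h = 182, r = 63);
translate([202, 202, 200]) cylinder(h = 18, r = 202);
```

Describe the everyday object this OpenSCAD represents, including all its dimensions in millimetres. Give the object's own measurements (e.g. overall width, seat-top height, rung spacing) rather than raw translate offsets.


A spool: two coaxial disc flanges of radius 202 mm and thickness 18 mm, joined by a core cylinder of radius 63 mm and height 182 mm. The lower flange rests on z = 0 and the three cylinders share a vertical axis.


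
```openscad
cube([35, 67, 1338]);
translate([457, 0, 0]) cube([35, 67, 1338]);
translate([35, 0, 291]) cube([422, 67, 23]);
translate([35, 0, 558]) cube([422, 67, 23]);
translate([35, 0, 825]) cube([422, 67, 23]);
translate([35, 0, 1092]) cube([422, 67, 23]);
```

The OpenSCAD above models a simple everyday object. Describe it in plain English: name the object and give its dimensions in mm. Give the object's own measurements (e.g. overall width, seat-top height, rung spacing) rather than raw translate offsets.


A straight ladder. Two 35×67 mm vertical rails, 1338 mm tall, stand 492 mm apart (outside-to-outside) with their front faces coplanar on the −y side. 4 rungs, each 67 mm deep and 23 mm tall, span between the inner faces of the rails, front faces flush with the rails. The lowest rung's underside is at z = 291 mm and rungs are spaced 267 mm apart (underside to underside).


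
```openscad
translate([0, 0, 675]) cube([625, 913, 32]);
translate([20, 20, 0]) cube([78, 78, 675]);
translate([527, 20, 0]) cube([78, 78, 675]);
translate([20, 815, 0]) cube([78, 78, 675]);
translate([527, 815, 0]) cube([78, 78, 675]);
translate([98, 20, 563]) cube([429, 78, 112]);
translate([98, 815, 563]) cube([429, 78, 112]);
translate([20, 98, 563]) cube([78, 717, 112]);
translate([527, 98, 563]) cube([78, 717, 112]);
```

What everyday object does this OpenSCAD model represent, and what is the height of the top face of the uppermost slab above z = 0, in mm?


A table. The table height is 707 mm.

A 625×913×32 slab sits at z = 675 on four 78 mm square posts — a table. The top surface is at 675 + 32 = 707 mm.


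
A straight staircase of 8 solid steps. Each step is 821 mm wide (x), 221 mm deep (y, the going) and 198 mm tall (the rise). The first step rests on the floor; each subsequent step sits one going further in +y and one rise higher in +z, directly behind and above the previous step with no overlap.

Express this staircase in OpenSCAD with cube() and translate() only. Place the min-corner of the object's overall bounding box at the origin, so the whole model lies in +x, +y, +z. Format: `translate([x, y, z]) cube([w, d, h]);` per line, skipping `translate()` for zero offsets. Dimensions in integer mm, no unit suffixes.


cube([821, 221, 198]);
translate([0, 221, 198]) cube([821, 221, 198]);
translate([0, 442, 396]) cube([821, 221, 198]);
translate([0, 663, 594]) cube([821, 221, 198]);
translate([0, 884, 792]) cube([821, 221, 198]);
translate([0, 1105, 990]) cube([821, 221, 198]);
translate([0, 1326, 1188]) cube([821, 221, 198]);
translate([0, 1547, 1386]) cube([821, 221, 198]);


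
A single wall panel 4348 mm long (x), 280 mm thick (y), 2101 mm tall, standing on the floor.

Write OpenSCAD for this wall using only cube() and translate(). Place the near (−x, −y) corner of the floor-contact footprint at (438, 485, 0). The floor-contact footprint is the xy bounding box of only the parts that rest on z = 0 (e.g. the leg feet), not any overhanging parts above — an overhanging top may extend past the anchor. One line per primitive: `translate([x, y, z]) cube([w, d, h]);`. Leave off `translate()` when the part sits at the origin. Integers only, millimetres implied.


translate([438, 485, 0]) cube([4348, 280, 2101]);


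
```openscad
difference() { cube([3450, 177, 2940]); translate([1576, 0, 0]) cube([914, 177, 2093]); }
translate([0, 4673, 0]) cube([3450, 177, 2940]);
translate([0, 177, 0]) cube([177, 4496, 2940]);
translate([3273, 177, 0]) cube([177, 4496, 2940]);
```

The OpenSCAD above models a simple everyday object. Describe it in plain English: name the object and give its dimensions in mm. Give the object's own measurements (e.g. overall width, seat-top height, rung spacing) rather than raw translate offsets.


A single room: four walls, each 2940 mm tall and 177 mm thick, enclosing an outside footprint 3450×4850 mm (x × y), no floor or roof. The front and back walls (−y and +y sides) run the full x-width; the side walls fit between their inner faces. A door opening 914 mm wide and 2093 mm tall is cut through the front wall from the floor up, its −x edge 1576 mm from the wall's −x end.
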